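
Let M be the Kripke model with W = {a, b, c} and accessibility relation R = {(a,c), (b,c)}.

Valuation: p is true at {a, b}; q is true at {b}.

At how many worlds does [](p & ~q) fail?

2

a: successors {c}; p & ~q there: c:F. ✗
b: successors {c}; p & ~q there: c:F. ✗
c: no successors, so [](p & ~q) holds vacuously. ✓
Satisfying worlds: {c}.
So [](p & ~q) fails at the other 2 worlds.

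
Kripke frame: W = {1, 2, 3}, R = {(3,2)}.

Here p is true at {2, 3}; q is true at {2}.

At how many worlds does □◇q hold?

1: no successors, so □◇q holds vacuously. ✓
2: no successors, so □◇q holds vacuously. ✓
3: successors {2}; ◇q there: 2:F. ✗
Satisfying worlds: {1, 2}.

2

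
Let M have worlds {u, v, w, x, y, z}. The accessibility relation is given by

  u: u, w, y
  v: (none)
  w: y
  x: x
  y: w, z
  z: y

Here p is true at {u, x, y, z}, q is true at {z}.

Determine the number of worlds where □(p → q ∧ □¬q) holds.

u: successors {u, w, y}; p → q ∧ □¬q there: u:F, w:T, y:F. ✗
v: no successors, so □(p → q ∧ □¬q) holds vacuously. ✓
w: successors {y}; p → q ∧ □¬q there: y:F. ✗
x: successors {x}; p → q ∧ □¬q there: x:F. ✗
y: successors {w, z}; p → q ∧ □¬q there: w:T, z:T. ✓
z: successors {y}; p → q ∧ □¬q there: y:F. ✗
Satisfying worlds: {v, y}.

2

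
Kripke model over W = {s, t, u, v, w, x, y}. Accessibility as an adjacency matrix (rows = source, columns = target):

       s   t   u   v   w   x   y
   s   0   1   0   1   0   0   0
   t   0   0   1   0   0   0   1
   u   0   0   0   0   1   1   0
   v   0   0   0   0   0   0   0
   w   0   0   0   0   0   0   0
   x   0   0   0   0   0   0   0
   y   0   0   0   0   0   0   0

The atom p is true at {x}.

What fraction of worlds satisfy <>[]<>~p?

s: successors {t, v}; []<>~p there: t:F, v:T. ✓
t: successors {u, y}; []<>~p there: u:F, y:T. ✓
u: successors {w, x}; []<>~p there: w:T, x:T. ✓
v: no successors, so <>[]<>~p fails. ✗
w: no successors, so <>[]<>~p fails. ✗
x: no successors, so <>[]<>~p fails. ✗
y: no successors, so <>[]<>~p fails. ✗
That's 3 of 7 worlds, so 3/7.

3/7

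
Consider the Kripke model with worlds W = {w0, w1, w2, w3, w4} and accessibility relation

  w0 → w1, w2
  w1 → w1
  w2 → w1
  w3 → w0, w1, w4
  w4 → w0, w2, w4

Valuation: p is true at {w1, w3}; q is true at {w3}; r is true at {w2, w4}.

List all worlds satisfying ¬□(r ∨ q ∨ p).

{w3, w4}

w0: □(r ∨ q ∨ p) is T. ✗
w1: □(r ∨ q ∨ p) is T. ✗
w2: □(r ∨ q ∨ p) is T. ✗
w3: □(r ∨ q ∨ p) is F. ✓
w4: □(r ∨ q ∨ p) is F. ✓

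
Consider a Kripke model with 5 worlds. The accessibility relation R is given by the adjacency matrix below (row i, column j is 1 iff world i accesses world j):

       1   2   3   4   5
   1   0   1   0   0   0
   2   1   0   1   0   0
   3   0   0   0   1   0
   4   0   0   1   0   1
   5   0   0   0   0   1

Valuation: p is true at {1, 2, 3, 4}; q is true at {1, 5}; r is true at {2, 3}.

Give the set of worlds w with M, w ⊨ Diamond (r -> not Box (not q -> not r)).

1: successors {2}; r -> not Box (not q -> not r) there: 2:T. ✓
2: successors {1, 3}; r -> not Box (not q -> not r) there: 1:T, 3:F. ✓
3: successors {4}; r -> not Box (not q -> not r) there: 4:T. ✓
4: successors {3, 5}; r -> not Box (not q -> not r) there: 3:F, 5:T. ✓
5: successors {5}; r -> not Box (not q -> not r) there: 5:T. ✓

{1, 2, 3, 4, 5}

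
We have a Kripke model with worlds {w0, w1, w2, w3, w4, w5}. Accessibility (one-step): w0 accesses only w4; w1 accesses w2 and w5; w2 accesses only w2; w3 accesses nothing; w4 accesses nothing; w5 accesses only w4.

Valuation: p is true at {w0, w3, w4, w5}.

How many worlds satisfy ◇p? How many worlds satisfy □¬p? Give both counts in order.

3 and 3

For ◇p:
w0: successors {w4}; p there: w4:T. ✓
w1: successors {w2, w5}; p there: w2:F, w5:T. ✓
w2: successors {w2}; p there: w2:F. ✗
w3: no successors, so ◇p fails. ✗
w4: no successors, so ◇p fails. ✗
w5: successors {w4}; p there: w4:T. ✓
— 3 worlds.
For □¬p:
w0: successors {w4}; ¬p there: w4:F. ✗
w1: successors {w2, w5}; ¬p there: w2:T, w5:F. ✗
w2: successors {w2}; ¬p there: w2:T. ✓
w3: no successors, so □¬p holds vacuously. ✓
w4: no successors, so □¬p holds vacuously. ✓
w5: successors {w4}; ¬p there: w4:F. ✗
— 3 worlds.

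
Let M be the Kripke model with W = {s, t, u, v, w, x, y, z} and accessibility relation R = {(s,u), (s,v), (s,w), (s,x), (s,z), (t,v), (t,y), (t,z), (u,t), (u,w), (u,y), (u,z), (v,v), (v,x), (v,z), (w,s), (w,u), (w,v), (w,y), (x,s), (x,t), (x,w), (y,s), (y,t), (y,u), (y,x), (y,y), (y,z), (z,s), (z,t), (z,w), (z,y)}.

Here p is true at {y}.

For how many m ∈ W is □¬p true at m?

3

s: successors {u, v, w, x, z}; ¬p there: u:T, v:T, w:T, x:T, z:T. ✓
t: successors {v, y, z}; ¬p there: v:T, y:F, z:T. ✗
u: successors {t, w, y, z}; ¬p there: t:T, w:T, y:F, z:T. ✗
v: successors {v, x, z}; ¬p there: v:T, x:T, z:T. ✓
w: successors {s, u, v, y}; ¬p there: s:T, u:T, v:T, y:F. ✗
x: successors {s, t, w}; ¬p there: s:T, t:T, w:T. ✓
y: successors {s, t, u, x, y, z}; ¬p there: s:T, t:T, u:T, x:T, y:F, z:T. ✗
z: successors {s, t, w, y}; ¬p there: s:T, t:T, w:T, y:F. ✗
Satisfying worlds: {s, v, x}.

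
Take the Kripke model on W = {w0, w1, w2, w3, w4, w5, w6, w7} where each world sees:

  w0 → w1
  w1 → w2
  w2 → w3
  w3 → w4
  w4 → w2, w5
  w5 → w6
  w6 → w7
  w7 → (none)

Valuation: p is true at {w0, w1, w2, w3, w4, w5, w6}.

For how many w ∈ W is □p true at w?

7

w0: successors {w1}; p there: w1:T. ✓
w1: successors {w2}; p there: w2:T. ✓
w2: successors {w3}; p there: w3:T. ✓
w3: successors {w4}; p there: w4:T. ✓
w4: successors {w2, w5}; p there: w2:T, w5:T. ✓
w5: successors {w6}; p there: w6:T. ✓
w6: successors {w7}; p there: w7:F. ✗
w7: no successors, so □p holds vacuously. ✓
Satisfying worlds: {w0, w1, w2, w3, w4, w5, w7}.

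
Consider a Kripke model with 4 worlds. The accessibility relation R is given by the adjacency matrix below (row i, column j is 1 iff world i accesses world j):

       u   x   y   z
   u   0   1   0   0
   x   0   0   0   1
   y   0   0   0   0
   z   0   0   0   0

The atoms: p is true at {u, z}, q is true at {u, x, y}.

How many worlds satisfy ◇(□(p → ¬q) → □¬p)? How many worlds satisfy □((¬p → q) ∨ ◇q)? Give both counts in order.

1 and 4

For ◇(□(p → ¬q) → □¬p):
u: successors {x}; □(p → ¬q) → □¬p there: x:F. ✗
x: successors {z}; □(p → ¬q) → □¬p there: z:T. ✓
y: no successors, so ◇(□(p → ¬q) → □¬p) fails. ✗
z: no successors, so ◇(□(p → ¬q) → □¬p) fails. ✗
— 1 world.
For □((¬p → q) ∨ ◇q):
u: successors {x}; (¬p → q) ∨ ◇q there: x:T. ✓
x: successors {z}; (¬p → q) ∨ ◇q there: z:T. ✓
y: no successors, so □((¬p → q) ∨ ◇q) holds vacuously. ✓
z: no successors, so □((¬p → q) ∨ ◇q) holds vacuously. ✓
— 4 worlds.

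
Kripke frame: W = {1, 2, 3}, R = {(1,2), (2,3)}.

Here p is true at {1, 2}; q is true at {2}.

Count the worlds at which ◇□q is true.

1

1: successors {2}; □q there: 2:F. ✗
2: successors {3}; □q there: 3:T. ✓
3: no successors, so ◇□q fails. ✗
Satisfying worlds: {2}.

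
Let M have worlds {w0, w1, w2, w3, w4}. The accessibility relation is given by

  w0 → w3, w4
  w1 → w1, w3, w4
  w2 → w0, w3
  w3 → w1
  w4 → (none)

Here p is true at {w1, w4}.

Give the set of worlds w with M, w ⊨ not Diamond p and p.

w0: not Diamond p is F, p is F. ✗
w1: not Diamond p is F, p is T. ✗
w2: not Diamond p is T, p is F. ✗
w3: not Diamond p is F, p is F. ✗
w4: not Diamond p is T, p is T. ✓

{w4}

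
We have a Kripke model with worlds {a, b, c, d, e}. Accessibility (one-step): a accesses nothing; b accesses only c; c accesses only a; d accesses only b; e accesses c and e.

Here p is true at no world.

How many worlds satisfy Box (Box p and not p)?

2

a: no successors, so Box (Box p and not p) holds vacuously. ✓
b: successors {c}; Box p and not p there: c:F. ✗
c: successors {a}; Box p and not p there: a:T. ✓
d: successors {b}; Box p and not p there: b:F. ✗
e: successors {c, e}; Box p and not p there: c:F, e:F. ✗
Satisfying worlds: {a, c}.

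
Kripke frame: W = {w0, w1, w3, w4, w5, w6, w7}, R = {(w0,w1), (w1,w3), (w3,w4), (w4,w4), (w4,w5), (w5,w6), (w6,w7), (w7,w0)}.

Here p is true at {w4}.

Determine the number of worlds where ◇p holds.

2

w0: successors {w1}; p there: w1:F. ✗
w1: successors {w3}; p there: w3:F. ✗
w3: successors {w4}; p there: w4:T. ✓
w4: successors {w4, w5}; p there: w4:T, w5:F. ✓
w5: successors {w6}; p there: w6:F. ✗
w6: successors {w7}; p there: w7:F. ✗
w7: successors {w0}; p there: w0:F. ✗
Satisfying worlds: {w3, w4}.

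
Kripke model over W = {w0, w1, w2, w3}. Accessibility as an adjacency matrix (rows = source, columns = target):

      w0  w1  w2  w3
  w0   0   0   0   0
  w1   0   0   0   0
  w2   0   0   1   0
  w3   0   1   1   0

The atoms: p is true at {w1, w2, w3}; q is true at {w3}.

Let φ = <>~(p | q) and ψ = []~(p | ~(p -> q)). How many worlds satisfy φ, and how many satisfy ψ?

For <>~(p | q):
w0: no successors, so <>~(p | q) fails. ✗
w1: no successors, so <>~(p | q) fails. ✗
w2: successors {w2}; ~(p | q) there: w2:F. ✗
w3: successors {w1, w2}; ~(p | q) there: w1:F, w2:F. ✗
— 0 worlds.
For []~(p | ~(p -> q)):
w0: no successors, so []~(p | ~(p -> q)) holds vacuously. ✓
w1: no successors, so []~(p | ~(p -> q)) holds vacuously. ✓
w2: successors {w2}; ~(p | ~(p -> q)) there: w2:F. ✗
w3: successors {w1, w2}; ~(p | ~(p -> q)) there: w1:F, w2:F. ✗
— 2 worlds.

0 and 2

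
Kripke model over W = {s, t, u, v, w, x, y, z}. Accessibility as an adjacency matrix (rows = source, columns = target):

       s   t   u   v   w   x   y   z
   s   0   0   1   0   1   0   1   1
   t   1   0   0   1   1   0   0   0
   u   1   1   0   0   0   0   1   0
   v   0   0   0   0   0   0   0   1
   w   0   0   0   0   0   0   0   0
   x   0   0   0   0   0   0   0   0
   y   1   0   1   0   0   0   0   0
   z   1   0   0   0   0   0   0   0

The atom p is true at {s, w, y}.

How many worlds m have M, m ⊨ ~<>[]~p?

6

s: <>[]~p is T. ✗
t: <>[]~p is T. ✗
u: <>[]~p is F. ✓
v: <>[]~p is F. ✓
w: <>[]~p is F. ✓
x: <>[]~p is F. ✓
y: <>[]~p is F. ✓
z: <>[]~p is F. ✓
Satisfying worlds: {u, v, w, x, y, z}.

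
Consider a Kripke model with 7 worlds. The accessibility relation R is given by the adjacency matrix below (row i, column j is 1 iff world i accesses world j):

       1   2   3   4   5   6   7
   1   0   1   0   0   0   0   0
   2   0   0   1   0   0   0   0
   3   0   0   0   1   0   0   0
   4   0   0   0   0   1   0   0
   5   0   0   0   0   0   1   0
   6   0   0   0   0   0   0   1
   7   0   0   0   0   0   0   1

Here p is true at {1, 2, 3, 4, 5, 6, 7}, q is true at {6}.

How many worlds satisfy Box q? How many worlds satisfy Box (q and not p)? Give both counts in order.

1 and 0

For Box q:
1: successors {2}; q there: 2:F. ✗
2: successors {3}; q there: 3:F. ✗
3: successors {4}; q there: 4:F. ✗
4: successors {5}; q there: 5:F. ✗
5: successors {6}; q there: 6:T. ✓
6: successors {7}; q there: 7:F. ✗
7: successors {7}; q there: 7:F. ✗
— 1 world.
For Box (q and not p):
1: successors {2}; q and not p there: 2:F. ✗
2: successors {3}; q and not p there: 3:F. ✗
3: successors {4}; q and not p there: 4:F. ✗
4: successors {5}; q and not p there: 5:F. ✗
5: successors {6}; q and not p there: 6:F. ✗
6: successors {7}; q and not p there: 7:F. ✗
7: successors {7}; q and not p there: 7:F. ✗
— 0 worlds.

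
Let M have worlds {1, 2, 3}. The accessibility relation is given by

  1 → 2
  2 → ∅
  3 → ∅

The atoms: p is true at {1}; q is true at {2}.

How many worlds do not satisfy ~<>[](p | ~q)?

1: <>[](p | ~q) is T. ✗
2: <>[](p | ~q) is F. ✓
3: <>[](p | ~q) is F. ✓
Satisfying worlds: {2, 3}.
So ~<>[](p | ~q) fails at the other 1 world.

1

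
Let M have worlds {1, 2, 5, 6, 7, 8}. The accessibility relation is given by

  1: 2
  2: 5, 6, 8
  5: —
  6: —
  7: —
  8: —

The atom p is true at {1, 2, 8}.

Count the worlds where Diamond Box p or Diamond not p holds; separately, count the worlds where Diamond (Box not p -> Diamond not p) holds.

For Diamond Box p or Diamond not p:
1: Diamond Box p is F, Diamond not p is F. ✗
2: Diamond Box p is T, Diamond not p is T. ✓
5: Diamond Box p is F, Diamond not p is F. ✗
6: Diamond Box p is F, Diamond not p is F. ✗
7: Diamond Box p is F, Diamond not p is F. ✗
8: Diamond Box p is F, Diamond not p is F. ✗
— 1 world.
For Diamond (Box not p -> Diamond not p):
1: successors {2}; Box not p -> Diamond not p there: 2:T. ✓
2: successors {5, 6, 8}; Box not p -> Diamond not p there: 5:F, 6:F, 8:F. ✗
5: no successors, so Diamond (Box not p -> Diamond not p) fails. ✗
6: no successors, so Diamond (Box not p -> Diamond not p) fails. ✗
7: no successors, so Diamond (Box not p -> Diamond not p) fails. ✗
8: no successors, so Diamond (Box not p -> Diamond not p) fails. ✗
— 1 world.

1 and 1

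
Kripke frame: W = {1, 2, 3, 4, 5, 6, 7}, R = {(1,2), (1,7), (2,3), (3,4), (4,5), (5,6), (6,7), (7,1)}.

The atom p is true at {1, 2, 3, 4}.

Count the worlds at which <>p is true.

1: successors {2, 7}; p there: 2:T, 7:F. ✓
2: successors {3}; p there: 3:T. ✓
3: successors {4}; p there: 4:T. ✓
4: successors {5}; p there: 5:F. ✗
5: successors {6}; p there: 6:F. ✗
6: successors {7}; p there: 7:F. ✗
7: successors {1}; p there: 1:T. ✓
Satisfying worlds: {1, 2, 3, 7}.

4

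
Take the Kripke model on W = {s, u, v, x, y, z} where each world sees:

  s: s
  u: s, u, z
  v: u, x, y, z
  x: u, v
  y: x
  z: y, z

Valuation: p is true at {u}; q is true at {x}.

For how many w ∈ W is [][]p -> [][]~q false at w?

s: [][]p is F, [][]~q is T. ✓
u: [][]p is F, [][]~q is T. ✓
v: [][]p is F, [][]~q is F. ✓
x: [][]p is F, [][]~q is F. ✓
y: [][]p is F, [][]~q is T. ✓
z: [][]p is F, [][]~q is F. ✓
Satisfying worlds: {s, u, v, x, y, z}.
So [][]p -> [][]~q fails at the other 0 worlds.

0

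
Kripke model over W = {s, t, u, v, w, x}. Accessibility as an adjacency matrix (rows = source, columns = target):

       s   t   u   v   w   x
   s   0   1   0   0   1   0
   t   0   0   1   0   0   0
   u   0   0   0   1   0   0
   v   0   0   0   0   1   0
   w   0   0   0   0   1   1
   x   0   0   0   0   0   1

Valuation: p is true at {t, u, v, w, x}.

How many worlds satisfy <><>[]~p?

0

s: successors {t, w}; <>[]~p there: t:F, w:F. ✗
t: successors {u}; <>[]~p there: u:F. ✗
u: successors {v}; <>[]~p there: v:F. ✗
v: successors {w}; <>[]~p there: w:F. ✗
w: successors {w, x}; <>[]~p there: w:F, x:F. ✗
x: successors {x}; <>[]~p there: x:F. ✗
Satisfying worlds: ∅.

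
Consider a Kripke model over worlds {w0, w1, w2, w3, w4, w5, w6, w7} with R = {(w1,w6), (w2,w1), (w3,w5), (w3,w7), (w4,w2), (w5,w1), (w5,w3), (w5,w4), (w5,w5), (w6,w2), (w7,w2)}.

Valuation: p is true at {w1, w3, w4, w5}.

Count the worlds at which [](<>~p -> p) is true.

w0: no successors, so [](<>~p -> p) holds vacuously. ✓
w1: successors {w6}; <>~p -> p there: w6:F. ✗
w2: successors {w1}; <>~p -> p there: w1:T. ✓
w3: successors {w5, w7}; <>~p -> p there: w5:T, w7:F. ✗
w4: successors {w2}; <>~p -> p there: w2:T. ✓
w5: successors {w1, w3, w4, w5}; <>~p -> p there: w1:T, w3:T, w4:T, w5:T. ✓
w6: successors {w2}; <>~p -> p there: w2:T. ✓
w7: successors {w2}; <>~p -> p there: w2:T. ✓
Satisfying worlds: {w0, w2, w4, w5, w6, w7}.

6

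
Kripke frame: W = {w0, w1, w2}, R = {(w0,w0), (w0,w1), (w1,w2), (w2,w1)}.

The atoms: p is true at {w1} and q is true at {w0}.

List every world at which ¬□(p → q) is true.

w0: □(p → q) is F. ✓
w1: □(p → q) is T. ✗
w2: □(p → q) is F. ✓

{w0, w2}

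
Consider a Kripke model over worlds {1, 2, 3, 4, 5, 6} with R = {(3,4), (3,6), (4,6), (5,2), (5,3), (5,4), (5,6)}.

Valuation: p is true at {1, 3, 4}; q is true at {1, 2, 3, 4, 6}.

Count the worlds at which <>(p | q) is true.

3

1: no successors, so <>(p | q) fails. ✗
2: no successors, so <>(p | q) fails. ✗
3: successors {4, 6}; p | q there: 4:T, 6:T. ✓
4: successors {6}; p | q there: 6:T. ✓
5: successors {2, 3, 4, 6}; p | q there: 2:T, 3:T, 4:T, 6:T. ✓
6: no successors, so <>(p | q) fails. ✗
Satisfying worlds: {3, 4, 5}.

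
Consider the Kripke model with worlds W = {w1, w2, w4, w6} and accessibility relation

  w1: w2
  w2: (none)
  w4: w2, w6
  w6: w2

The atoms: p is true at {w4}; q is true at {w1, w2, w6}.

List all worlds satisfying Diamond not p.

{w1, w4, w6}

w1: successors {w2}; not p there: w2:T. ✓
w2: no successors, so Diamond not p fails. ✗
w4: successors {w2, w6}; not p there: w2:T, w6:T. ✓
w6: successors {w2}; not p there: w2:T. ✓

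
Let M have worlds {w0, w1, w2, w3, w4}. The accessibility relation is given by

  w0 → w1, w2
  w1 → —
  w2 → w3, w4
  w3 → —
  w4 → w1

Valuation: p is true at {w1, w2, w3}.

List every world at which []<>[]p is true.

w0: successors {w1, w2}; <>[]p there: w1:F, w2:T. ✗
w1: no successors, so []<>[]p holds vacuously. ✓
w2: successors {w3, w4}; <>[]p there: w3:F, w4:T. ✗
w3: no successors, so []<>[]p holds vacuously. ✓
w4: successors {w1}; <>[]p there: w1:F. ✗

{w1, w3}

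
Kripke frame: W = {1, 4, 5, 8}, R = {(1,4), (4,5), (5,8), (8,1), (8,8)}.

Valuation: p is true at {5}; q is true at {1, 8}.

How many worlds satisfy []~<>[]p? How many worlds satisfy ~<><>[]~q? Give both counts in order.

3 and 2

For []~<>[]p:
1: successors {4}; ~<>[]p there: 4:T. ✓
4: successors {5}; ~<>[]p there: 5:T. ✓
5: successors {8}; ~<>[]p there: 8:T. ✓
8: successors {1, 8}; ~<>[]p there: 1:F, 8:T. ✗
— 3 worlds.
For ~<><>[]~q:
1: <><>[]~q is F. ✓
4: <><>[]~q is F. ✓
5: <><>[]~q is T. ✗
8: <><>[]~q is T. ✗
— 2 worlds.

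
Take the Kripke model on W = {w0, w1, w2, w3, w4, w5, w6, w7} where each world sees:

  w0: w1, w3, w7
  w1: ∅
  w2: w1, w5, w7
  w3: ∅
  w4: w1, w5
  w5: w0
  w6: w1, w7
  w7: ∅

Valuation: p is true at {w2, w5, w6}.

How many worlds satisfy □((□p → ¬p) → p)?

3

w0: successors {w1, w3, w7}; (□p → ¬p) → p there: w1:F, w3:F, w7:F. ✗
w1: no successors, so □((□p → ¬p) → p) holds vacuously. ✓
w2: successors {w1, w5, w7}; (□p → ¬p) → p there: w1:F, w5:T, w7:F. ✗
w3: no successors, so □((□p → ¬p) → p) holds vacuously. ✓
w4: successors {w1, w5}; (□p → ¬p) → p there: w1:F, w5:T. ✗
w5: successors {w0}; (□p → ¬p) → p there: w0:F. ✗
w6: successors {w1, w7}; (□p → ¬p) → p there: w1:F, w7:F. ✗
w7: no successors, so □((□p → ¬p) → p) holds vacuously. ✓
Satisfying worlds: {w1, w3, w7}.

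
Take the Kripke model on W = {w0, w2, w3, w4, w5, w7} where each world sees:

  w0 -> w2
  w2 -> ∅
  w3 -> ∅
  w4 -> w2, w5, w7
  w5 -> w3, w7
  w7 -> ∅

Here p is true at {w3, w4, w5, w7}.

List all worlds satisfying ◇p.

w0: successors {w2}; p there: w2:F. ✗
w2: no successors, so ◇p fails. ✗
w3: no successors, so ◇p fails. ✗
w4: successors {w2, w5, w7}; p there: w2:F, w5:T, w7:T. ✓
w5: successors {w3, w7}; p there: w3:T, w7:T. ✓
w7: no successors, so ◇p fails. ✗

{w4, w5}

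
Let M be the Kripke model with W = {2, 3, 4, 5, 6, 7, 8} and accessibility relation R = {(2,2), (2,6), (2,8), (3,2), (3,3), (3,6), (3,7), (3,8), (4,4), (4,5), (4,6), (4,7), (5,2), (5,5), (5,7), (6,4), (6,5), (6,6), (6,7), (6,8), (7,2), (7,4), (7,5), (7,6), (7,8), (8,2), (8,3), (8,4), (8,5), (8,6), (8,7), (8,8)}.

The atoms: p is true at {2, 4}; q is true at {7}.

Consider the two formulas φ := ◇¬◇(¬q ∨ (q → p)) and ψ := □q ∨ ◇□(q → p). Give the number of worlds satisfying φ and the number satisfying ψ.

0 and 7

For ◇¬◇(¬q ∨ (q → p)):
2: successors {2, 6, 8}; ¬◇(¬q ∨ (q → p)) there: 2:F, 6:F, 8:F. ✗
3: successors {2, 3, 6, 7, 8}; ¬◇(¬q ∨ (q → p)) there: 2:F, 3:F, 6:F, 7:F, 8:F. ✗
4: successors {4, 5, 6, 7}; ¬◇(¬q ∨ (q → p)) there: 4:F, 5:F, 6:F, 7:F. ✗
5: successors {2, 5, 7}; ¬◇(¬q ∨ (q → p)) there: 2:F, 5:F, 7:F. ✗
6: successors {4, 5, 6, 7, 8}; ¬◇(¬q ∨ (q → p)) there: 4:F, 5:F, 6:F, 7:F, 8:F. ✗
7: successors {2, 4, 5, 6, 8}; ¬◇(¬q ∨ (q → p)) there: 2:F, 4:F, 5:F, 6:F, 8:F. ✗
8: successors {2, 3, 4, 5, 6, 7, 8}; ¬◇(¬q ∨ (q → p)) there: 2:F, 3:F, 4:F, 5:F, 6:F, 7:F, 8:F. ✗
— 0 worlds.
For □q ∨ ◇□(q → p):
2: □q is F, ◇□(q → p) is T. ✓
3: □q is F, ◇□(q → p) is T. ✓
4: □q is F, ◇□(q → p) is T. ✓
5: □q is F, ◇□(q → p) is T. ✓
6: □q is F, ◇□(q → p) is T. ✓
7: □q is F, ◇□(q → p) is T. ✓
8: □q is F, ◇□(q → p) is T. ✓
— 7 worlds.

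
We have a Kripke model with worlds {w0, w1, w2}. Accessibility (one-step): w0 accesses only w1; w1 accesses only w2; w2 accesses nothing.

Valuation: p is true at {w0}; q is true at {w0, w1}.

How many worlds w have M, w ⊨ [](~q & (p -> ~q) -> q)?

w0: successors {w1}; ~q & (p -> ~q) -> q there: w1:T. ✓
w1: successors {w2}; ~q & (p -> ~q) -> q there: w2:F. ✗
w2: no successors, so [](~q & (p -> ~q) -> q) holds vacuously. ✓
Satisfying worlds: {w0, w2}.

2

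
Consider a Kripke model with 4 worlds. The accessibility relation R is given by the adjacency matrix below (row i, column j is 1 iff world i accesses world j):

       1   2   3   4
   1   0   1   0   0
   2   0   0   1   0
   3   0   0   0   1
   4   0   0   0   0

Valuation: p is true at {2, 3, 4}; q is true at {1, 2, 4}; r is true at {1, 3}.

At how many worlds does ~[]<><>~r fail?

2

1: []<><>~r is T. ✗
2: []<><>~r is F. ✓
3: []<><>~r is F. ✓
4: []<><>~r is T. ✗
Satisfying worlds: {2, 3}.
So ~[]<><>~r fails at the other 2 worlds.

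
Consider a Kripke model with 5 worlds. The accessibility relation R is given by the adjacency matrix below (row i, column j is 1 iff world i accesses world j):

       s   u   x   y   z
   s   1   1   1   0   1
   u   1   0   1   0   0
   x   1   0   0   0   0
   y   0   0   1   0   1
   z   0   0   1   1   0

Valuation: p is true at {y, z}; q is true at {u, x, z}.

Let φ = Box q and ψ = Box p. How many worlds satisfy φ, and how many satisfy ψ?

1 and 0

For Box q:
s: successors {s, u, x, z}; q there: s:F, u:T, x:T, z:T. ✗
u: successors {s, x}; q there: s:F, x:T. ✗
x: successors {s}; q there: s:F. ✗
y: successors {x, z}; q there: x:T, z:T. ✓
z: successors {x, y}; q there: x:T, y:F. ✗
— 1 world.
For Box p:
s: successors {s, u, x, z}; p there: s:F, u:F, x:F, z:T. ✗
u: successors {s, x}; p there: s:F, x:F. ✗
x: successors {s}; p there: s:F. ✗
y: successors {x, z}; p there: x:F, z:T. ✗
z: successors {x, y}; p there: x:F, y:T. ✗
— 0 worlds.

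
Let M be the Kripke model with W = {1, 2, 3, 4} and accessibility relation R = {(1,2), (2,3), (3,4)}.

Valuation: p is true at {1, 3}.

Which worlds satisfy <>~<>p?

1: successors {2}; ~<>p there: 2:F. ✗
2: successors {3}; ~<>p there: 3:T. ✓
3: successors {4}; ~<>p there: 4:T. ✓
4: no successors, so <>~<>p fails. ✗

{2, 3}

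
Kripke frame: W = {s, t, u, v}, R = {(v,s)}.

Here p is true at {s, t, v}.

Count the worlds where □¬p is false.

s: no successors, so □¬p holds vacuously. ✓
t: no successors, so □¬p holds vacuously. ✓
u: no successors, so □¬p holds vacuously. ✓
v: successors {s}; ¬p there: s:F. ✗
Satisfying worlds: {s, t, u}.
So □¬p fails at the other 1 world.

1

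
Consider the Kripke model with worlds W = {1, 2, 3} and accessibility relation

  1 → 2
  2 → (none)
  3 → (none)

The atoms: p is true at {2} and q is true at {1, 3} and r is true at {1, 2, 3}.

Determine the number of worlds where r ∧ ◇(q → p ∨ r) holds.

1: r is T, ◇(q → p ∨ r) is T. ✓
2: r is T, ◇(q → p ∨ r) is F. ✗
3: r is T, ◇(q → p ∨ r) is F. ✗
Satisfying worlds: {1}.

1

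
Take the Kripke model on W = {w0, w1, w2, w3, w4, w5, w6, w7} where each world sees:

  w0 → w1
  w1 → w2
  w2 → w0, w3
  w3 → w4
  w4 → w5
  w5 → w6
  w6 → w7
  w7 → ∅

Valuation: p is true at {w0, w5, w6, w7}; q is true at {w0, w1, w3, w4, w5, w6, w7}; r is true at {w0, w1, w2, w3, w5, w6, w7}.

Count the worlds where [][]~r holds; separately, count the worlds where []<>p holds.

For [][]~r:
w0: successors {w1}; []~r there: w1:F. ✗
w1: successors {w2}; []~r there: w2:F. ✗
w2: successors {w0, w3}; []~r there: w0:F, w3:T. ✗
w3: successors {w4}; []~r there: w4:F. ✗
w4: successors {w5}; []~r there: w5:F. ✗
w5: successors {w6}; []~r there: w6:F. ✗
w6: successors {w7}; []~r there: w7:T. ✓
w7: no successors, so [][]~r holds vacuously. ✓
— 2 worlds.
For []<>p:
w0: successors {w1}; <>p there: w1:F. ✗
w1: successors {w2}; <>p there: w2:T. ✓
w2: successors {w0, w3}; <>p there: w0:F, w3:F. ✗
w3: successors {w4}; <>p there: w4:T. ✓
w4: successors {w5}; <>p there: w5:T. ✓
w5: successors {w6}; <>p there: w6:T. ✓
w6: successors {w7}; <>p there: w7:F. ✗
w7: no successors, so []<>p holds vacuously. ✓
— 5 worlds.

2 and 5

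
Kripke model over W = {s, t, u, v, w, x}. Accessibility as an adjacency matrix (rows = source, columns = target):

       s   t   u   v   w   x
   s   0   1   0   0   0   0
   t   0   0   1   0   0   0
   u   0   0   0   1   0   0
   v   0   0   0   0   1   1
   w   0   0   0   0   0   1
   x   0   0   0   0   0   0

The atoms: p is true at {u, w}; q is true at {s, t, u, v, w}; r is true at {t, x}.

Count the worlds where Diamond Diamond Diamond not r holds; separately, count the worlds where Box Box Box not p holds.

For Diamond Diamond Diamond not r:
s: successors {t}; Diamond Diamond not r there: t:T. ✓
t: successors {u}; Diamond Diamond not r there: u:T. ✓
u: successors {v}; Diamond Diamond not r there: v:F. ✗
v: successors {w, x}; Diamond Diamond not r there: w:F, x:F. ✗
w: successors {x}; Diamond Diamond not r there: x:F. ✗
x: no successors, so Diamond Diamond Diamond not r fails. ✗
— 2 worlds.
For Box Box Box not p:
s: successors {t}; Box Box not p there: t:T. ✓
t: successors {u}; Box Box not p there: u:F. ✗
u: successors {v}; Box Box not p there: v:T. ✓
v: successors {w, x}; Box Box not p there: w:T, x:T. ✓
w: successors {x}; Box Box not p there: x:T. ✓
x: no successors, so Box Box Box not p holds vacuously. ✓
— 5 worlds.

2 and 5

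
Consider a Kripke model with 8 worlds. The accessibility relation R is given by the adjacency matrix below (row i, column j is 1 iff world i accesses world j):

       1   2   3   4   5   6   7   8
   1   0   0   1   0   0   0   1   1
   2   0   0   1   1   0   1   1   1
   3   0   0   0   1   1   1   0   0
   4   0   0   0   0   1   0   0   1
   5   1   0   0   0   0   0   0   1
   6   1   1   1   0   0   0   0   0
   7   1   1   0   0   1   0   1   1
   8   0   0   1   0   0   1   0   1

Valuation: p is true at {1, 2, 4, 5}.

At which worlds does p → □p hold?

{3, 6, 7, 8}

1: p is T, □p is F. ✗
2: p is T, □p is F. ✗
3: p is F, □p is F. ✓
4: p is T, □p is F. ✗
5: p is T, □p is F. ✗
6: p is F, □p is F. ✓
7: p is F, □p is F. ✓
8: p is F, □p is F. ✓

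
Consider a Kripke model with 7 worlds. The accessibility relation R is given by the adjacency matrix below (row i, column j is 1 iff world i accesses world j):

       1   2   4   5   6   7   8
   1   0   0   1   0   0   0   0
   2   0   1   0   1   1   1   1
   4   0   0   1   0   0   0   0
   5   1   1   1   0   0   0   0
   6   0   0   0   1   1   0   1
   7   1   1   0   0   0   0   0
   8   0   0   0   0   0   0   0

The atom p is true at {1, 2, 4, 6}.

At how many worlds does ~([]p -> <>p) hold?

1: []p -> <>p is T. ✗
2: []p -> <>p is T. ✗
4: []p -> <>p is T. ✗
5: []p -> <>p is T. ✗
6: []p -> <>p is T. ✗
7: []p -> <>p is T. ✗
8: []p -> <>p is F. ✓
Satisfying worlds: {8}.

1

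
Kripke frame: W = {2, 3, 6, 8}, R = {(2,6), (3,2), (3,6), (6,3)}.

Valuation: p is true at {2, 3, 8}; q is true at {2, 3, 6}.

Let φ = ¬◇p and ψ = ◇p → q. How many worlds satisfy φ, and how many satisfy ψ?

For ¬◇p:
2: ◇p is F. ✓
3: ◇p is T. ✗
6: ◇p is T. ✗
8: ◇p is F. ✓
— 2 worlds.
For ◇p → q:
2: ◇p is F, q is T. ✓
3: ◇p is T, q is T. ✓
6: ◇p is T, q is T. ✓
8: ◇p is F, q is F. ✓
— 4 worlds.

2 and 4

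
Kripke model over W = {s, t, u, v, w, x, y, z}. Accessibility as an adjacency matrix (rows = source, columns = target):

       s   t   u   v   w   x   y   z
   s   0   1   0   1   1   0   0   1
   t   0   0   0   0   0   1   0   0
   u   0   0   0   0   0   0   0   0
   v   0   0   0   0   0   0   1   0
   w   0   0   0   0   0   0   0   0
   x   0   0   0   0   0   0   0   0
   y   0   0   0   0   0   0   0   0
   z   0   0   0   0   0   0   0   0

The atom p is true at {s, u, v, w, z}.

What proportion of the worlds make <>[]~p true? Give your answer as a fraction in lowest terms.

s: successors {t, v, w, z}; []~p there: t:T, v:T, w:T, z:T. ✓
t: successors {x}; []~p there: x:T. ✓
u: no successors, so <>[]~p fails. ✗
v: successors {y}; []~p there: y:T. ✓
w: no successors, so <>[]~p fails. ✗
x: no successors, so <>[]~p fails. ✗
y: no successors, so <>[]~p fails. ✗
z: no successors, so <>[]~p fails. ✗
That's 3 of 8 worlds, so 3/8.

3/8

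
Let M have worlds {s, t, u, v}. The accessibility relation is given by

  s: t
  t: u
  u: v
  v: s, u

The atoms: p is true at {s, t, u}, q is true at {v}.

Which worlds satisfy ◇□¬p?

{t, v}

s: successors {t}; □¬p there: t:F. ✗
t: successors {u}; □¬p there: u:T. ✓
u: successors {v}; □¬p there: v:F. ✗
v: successors {s, u}; □¬p there: s:F, u:T. ✓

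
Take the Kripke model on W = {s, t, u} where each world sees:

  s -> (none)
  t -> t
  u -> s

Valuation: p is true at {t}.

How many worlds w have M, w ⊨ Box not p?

s: no successors, so Box not p holds vacuously. ✓
t: successors {t}; not p there: t:F. ✗
u: successors {s}; not p there: s:T. ✓
Satisfying worlds: {s, u}.

2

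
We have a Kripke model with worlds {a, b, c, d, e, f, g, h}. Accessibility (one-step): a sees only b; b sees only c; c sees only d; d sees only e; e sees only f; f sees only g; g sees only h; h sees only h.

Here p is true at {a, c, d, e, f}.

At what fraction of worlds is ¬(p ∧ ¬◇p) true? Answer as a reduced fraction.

3/4

a: p ∧ ¬◇p is T. ✗
b: p ∧ ¬◇p is F. ✓
c: p ∧ ¬◇p is F. ✓
d: p ∧ ¬◇p is F. ✓
e: p ∧ ¬◇p is F. ✓
f: p ∧ ¬◇p is T. ✗
g: p ∧ ¬◇p is F. ✓
h: p ∧ ¬◇p is F. ✓
That's 6 of 8 worlds, so 6/8 = 3/4.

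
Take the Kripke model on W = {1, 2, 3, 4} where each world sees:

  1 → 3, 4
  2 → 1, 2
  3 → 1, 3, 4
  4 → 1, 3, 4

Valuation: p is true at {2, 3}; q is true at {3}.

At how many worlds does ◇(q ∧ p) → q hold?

2

1: ◇(q ∧ p) is T, q is F. ✗
2: ◇(q ∧ p) is F, q is F. ✓
3: ◇(q ∧ p) is T, q is T. ✓
4: ◇(q ∧ p) is T, q is F. ✗
Satisfying worlds: {2, 3}.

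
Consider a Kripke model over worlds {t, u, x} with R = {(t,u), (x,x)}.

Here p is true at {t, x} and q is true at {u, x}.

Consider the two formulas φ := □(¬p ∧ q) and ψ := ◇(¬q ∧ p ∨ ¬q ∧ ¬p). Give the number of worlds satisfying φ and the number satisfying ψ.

For □(¬p ∧ q):
t: successors {u}; ¬p ∧ q there: u:T. ✓
u: no successors, so □(¬p ∧ q) holds vacuously. ✓
x: successors {x}; ¬p ∧ q there: x:F. ✗
— 2 worlds.
For ◇(¬q ∧ p ∨ ¬q ∧ ¬p):
t: successors {u}; ¬q ∧ p ∨ ¬q ∧ ¬p there: u:F. ✗
u: no successors, so ◇(¬q ∧ p ∨ ¬q ∧ ¬p) fails. ✗
x: successors {x}; ¬q ∧ p ∨ ¬q ∧ ¬p there: x:F. ✗
— 0 worlds.

2 and 0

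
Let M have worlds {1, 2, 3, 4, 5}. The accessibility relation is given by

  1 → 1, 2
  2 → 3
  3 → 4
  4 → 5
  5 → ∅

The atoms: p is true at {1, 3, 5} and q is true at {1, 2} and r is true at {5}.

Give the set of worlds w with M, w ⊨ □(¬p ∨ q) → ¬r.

1: □(¬p ∨ q) is T, ¬r is T. ✓
2: □(¬p ∨ q) is F, ¬r is T. ✓
3: □(¬p ∨ q) is T, ¬r is T. ✓
4: □(¬p ∨ q) is F, ¬r is T. ✓
5: □(¬p ∨ q) is T, ¬r is F. ✗

{1, 2, 3, 4}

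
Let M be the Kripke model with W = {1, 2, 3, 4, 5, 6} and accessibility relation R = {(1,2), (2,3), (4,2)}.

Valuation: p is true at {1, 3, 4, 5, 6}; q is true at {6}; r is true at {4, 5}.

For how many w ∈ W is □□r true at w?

1: successors {2}; □r there: 2:F. ✗
2: successors {3}; □r there: 3:T. ✓
3: no successors, so □□r holds vacuously. ✓
4: successors {2}; □r there: 2:F. ✗
5: no successors, so □□r holds vacuously. ✓
6: no successors, so □□r holds vacuously. ✓
Satisfying worlds: {2, 3, 5, 6}.

4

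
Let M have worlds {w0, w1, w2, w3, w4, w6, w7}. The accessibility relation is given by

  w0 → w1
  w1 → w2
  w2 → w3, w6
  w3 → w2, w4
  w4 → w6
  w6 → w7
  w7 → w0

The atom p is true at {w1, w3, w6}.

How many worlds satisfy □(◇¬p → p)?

6

w0: successors {w1}; ◇¬p → p there: w1:T. ✓
w1: successors {w2}; ◇¬p → p there: w2:T. ✓
w2: successors {w3, w6}; ◇¬p → p there: w3:T, w6:T. ✓
w3: successors {w2, w4}; ◇¬p → p there: w2:T, w4:T. ✓
w4: successors {w6}; ◇¬p → p there: w6:T. ✓
w6: successors {w7}; ◇¬p → p there: w7:F. ✗
w7: successors {w0}; ◇¬p → p there: w0:T. ✓
Satisfying worlds: {w0, w1, w2, w3, w4, w7}.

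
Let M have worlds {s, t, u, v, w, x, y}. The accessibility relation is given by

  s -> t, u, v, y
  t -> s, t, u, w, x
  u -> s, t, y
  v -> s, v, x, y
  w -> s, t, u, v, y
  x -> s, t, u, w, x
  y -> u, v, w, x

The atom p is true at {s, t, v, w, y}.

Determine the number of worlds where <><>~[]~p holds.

7

s: successors {t, u, v, y}; <>~[]~p there: t:T, u:T, v:T, y:T. ✓
t: successors {s, t, u, w, x}; <>~[]~p there: s:T, t:T, u:T, w:T, x:T. ✓
u: successors {s, t, y}; <>~[]~p there: s:T, t:T, y:T. ✓
v: successors {s, v, x, y}; <>~[]~p there: s:T, v:T, x:T, y:T. ✓
w: successors {s, t, u, v, y}; <>~[]~p there: s:T, t:T, u:T, v:T, y:T. ✓
x: successors {s, t, u, w, x}; <>~[]~p there: s:T, t:T, u:T, w:T, x:T. ✓
y: successors {u, v, w, x}; <>~[]~p there: u:T, v:T, w:T, x:T. ✓
Satisfying worlds: {s, t, u, v, w, x, y}.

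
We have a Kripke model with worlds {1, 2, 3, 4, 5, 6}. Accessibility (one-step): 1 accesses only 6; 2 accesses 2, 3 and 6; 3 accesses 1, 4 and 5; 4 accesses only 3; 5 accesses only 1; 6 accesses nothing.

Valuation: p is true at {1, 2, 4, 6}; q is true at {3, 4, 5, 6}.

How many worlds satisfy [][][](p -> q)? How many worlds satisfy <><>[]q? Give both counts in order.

3 and 4

For [][][](p -> q):
1: successors {6}; [][](p -> q) there: 6:T. ✓
2: successors {2, 3, 6}; [][](p -> q) there: 2:F, 3:F, 6:T. ✗
3: successors {1, 4, 5}; [][](p -> q) there: 1:T, 4:F, 5:T. ✗
4: successors {3}; [][](p -> q) there: 3:F. ✗
5: successors {1}; [][](p -> q) there: 1:T. ✓
6: no successors, so [][][](p -> q) holds vacuously. ✓
— 3 worlds.
For <><>[]q:
1: successors {6}; <>[]q there: 6:F. ✗
2: successors {2, 3, 6}; <>[]q there: 2:T, 3:T, 6:F. ✓
3: successors {1, 4, 5}; <>[]q there: 1:T, 4:F, 5:T. ✓
4: successors {3}; <>[]q there: 3:T. ✓
5: successors {1}; <>[]q there: 1:T. ✓
6: no successors, so <><>[]q fails. ✗
— 4 worlds.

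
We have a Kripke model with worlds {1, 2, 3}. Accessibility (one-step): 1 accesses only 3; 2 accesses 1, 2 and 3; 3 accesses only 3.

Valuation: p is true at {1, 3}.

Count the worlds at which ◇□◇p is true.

3

1: successors {3}; □◇p there: 3:T. ✓
2: successors {1, 2, 3}; □◇p there: 1:T, 2:T, 3:T. ✓
3: successors {3}; □◇p there: 3:T. ✓
Satisfying worlds: {1, 2, 3}.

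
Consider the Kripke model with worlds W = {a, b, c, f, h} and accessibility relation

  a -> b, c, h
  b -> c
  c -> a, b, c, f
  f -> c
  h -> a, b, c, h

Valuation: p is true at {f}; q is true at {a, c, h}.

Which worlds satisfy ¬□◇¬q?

{a, c, h}

a: □◇¬q is F. ✓
b: □◇¬q is T. ✗
c: □◇¬q is F. ✓
f: □◇¬q is T. ✗
h: □◇¬q is F. ✓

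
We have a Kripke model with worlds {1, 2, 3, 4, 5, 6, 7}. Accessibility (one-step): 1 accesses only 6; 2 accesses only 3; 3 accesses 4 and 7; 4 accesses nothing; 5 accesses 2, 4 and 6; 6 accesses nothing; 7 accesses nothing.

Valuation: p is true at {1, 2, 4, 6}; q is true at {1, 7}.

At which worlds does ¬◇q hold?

{1, 2, 4, 5, 6, 7}

1: ◇q is F. ✓
2: ◇q is F. ✓
3: ◇q is T. ✗
4: ◇q is F. ✓
5: ◇q is F. ✓
6: ◇q is F. ✓
7: ◇q is F. ✓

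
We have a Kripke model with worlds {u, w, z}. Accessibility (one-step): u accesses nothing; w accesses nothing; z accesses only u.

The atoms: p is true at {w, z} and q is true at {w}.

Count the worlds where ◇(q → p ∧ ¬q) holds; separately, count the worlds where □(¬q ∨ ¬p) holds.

For ◇(q → p ∧ ¬q):
u: no successors, so ◇(q → p ∧ ¬q) fails. ✗
w: no successors, so ◇(q → p ∧ ¬q) fails. ✗
z: successors {u}; q → p ∧ ¬q there: u:T. ✓
— 1 world.
For □(¬q ∨ ¬p):
u: no successors, so □(¬q ∨ ¬p) holds vacuously. ✓
w: no successors, so □(¬q ∨ ¬p) holds vacuously. ✓
z: successors {u}; ¬q ∨ ¬p there: u:T. ✓
— 3 worlds.

1 and 3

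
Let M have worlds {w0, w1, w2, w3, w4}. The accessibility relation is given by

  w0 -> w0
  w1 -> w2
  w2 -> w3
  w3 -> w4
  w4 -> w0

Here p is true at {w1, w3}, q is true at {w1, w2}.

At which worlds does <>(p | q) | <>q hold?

{w1, w2}

w0: <>(p | q) is F, <>q is F. ✗
w1: <>(p | q) is T, <>q is T. ✓
w2: <>(p | q) is T, <>q is F. ✓
w3: <>(p | q) is F, <>q is F. ✗
w4: <>(p | q) is F, <>q is F. ✗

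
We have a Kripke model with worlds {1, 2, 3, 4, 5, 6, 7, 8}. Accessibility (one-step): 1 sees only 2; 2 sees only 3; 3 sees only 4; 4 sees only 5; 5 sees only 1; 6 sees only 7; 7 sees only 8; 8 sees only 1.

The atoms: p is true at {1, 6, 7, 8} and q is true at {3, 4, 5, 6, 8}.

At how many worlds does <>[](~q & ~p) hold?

1: successors {2}; [](~q & ~p) there: 2:F. ✗
2: successors {3}; [](~q & ~p) there: 3:F. ✗
3: successors {4}; [](~q & ~p) there: 4:F. ✗
4: successors {5}; [](~q & ~p) there: 5:F. ✗
5: successors {1}; [](~q & ~p) there: 1:T. ✓
6: successors {7}; [](~q & ~p) there: 7:F. ✗
7: successors {8}; [](~q & ~p) there: 8:F. ✗
8: successors {1}; [](~q & ~p) there: 1:T. ✓
Satisfying worlds: {5, 8}.

2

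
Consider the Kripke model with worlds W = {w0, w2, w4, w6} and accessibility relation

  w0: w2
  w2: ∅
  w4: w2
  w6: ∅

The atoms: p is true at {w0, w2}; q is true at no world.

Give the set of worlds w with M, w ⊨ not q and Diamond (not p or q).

w0: not q is T, Diamond (not p or q) is F. ✗
w2: not q is T, Diamond (not p or q) is F. ✗
w4: not q is T, Diamond (not p or q) is F. ✗
w6: not q is T, Diamond (not p or q) is F. ✗

∅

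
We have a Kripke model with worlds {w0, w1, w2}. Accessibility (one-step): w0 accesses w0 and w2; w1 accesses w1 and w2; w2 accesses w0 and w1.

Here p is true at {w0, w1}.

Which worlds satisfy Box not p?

w0: successors {w0, w2}; not p there: w0:F, w2:T. ✗
w1: successors {w1, w2}; not p there: w1:F, w2:T. ✗
w2: successors {w0, w1}; not p there: w0:F, w1:F. ✗

∅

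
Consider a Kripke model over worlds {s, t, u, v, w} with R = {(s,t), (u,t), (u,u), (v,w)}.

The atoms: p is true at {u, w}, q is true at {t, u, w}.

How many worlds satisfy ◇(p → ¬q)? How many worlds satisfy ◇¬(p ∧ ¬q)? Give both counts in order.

2 and 3

For ◇(p → ¬q):
s: successors {t}; p → ¬q there: t:T. ✓
t: no successors, so ◇(p → ¬q) fails. ✗
u: successors {t, u}; p → ¬q there: t:T, u:F. ✓
v: successors {w}; p → ¬q there: w:F. ✗
w: no successors, so ◇(p → ¬q) fails. ✗
— 2 worlds.
For ◇¬(p ∧ ¬q):
s: successors {t}; ¬(p ∧ ¬q) there: t:T. ✓
t: no successors, so ◇¬(p ∧ ¬q) fails. ✗
u: successors {t, u}; ¬(p ∧ ¬q) there: t:T, u:T. ✓
v: successors {w}; ¬(p ∧ ¬q) there: w:T. ✓
w: no successors, so ◇¬(p ∧ ¬q) fails. ✗
— 3 worlds.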